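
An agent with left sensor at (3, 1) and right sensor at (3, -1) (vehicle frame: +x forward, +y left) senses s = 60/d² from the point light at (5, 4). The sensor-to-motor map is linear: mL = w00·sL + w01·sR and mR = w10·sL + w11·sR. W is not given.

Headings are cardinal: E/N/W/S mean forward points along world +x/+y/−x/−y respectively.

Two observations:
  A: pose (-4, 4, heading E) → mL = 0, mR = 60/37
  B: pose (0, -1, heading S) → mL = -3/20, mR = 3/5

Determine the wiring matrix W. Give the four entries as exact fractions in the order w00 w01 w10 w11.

-1 1 0 1

obs A: pose=(-4,4,E) → sL=60/37, sR=60/37, mL=0, mR=60/37
obs B: pose=(0,-1,S) → sL=3/4, sR=3/5, mL=-3/20, mR=3/5
sensor matrix S = [[60/37, 60/37], [3/4, 3/5]]; det S = -9/37
solve [mL_A; mL_B] = S·[w00; w01] and [mR_A; mR_B] = S·[w10; w11]:
  w00 = -1, w01 = 1, w10 = 0, w11 = 1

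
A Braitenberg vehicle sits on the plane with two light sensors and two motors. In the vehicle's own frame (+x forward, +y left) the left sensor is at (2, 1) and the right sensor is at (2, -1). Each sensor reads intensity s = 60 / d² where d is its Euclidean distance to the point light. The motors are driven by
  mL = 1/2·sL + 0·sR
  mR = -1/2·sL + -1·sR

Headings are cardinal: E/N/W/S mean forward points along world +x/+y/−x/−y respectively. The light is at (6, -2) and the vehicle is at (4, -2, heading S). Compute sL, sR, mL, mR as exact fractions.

12 60/13 6 -138/13

left sensor world pos  = (5, -4); dL² = 5
right sensor world pos = (3, -4); dR² = 13
sL = 60/5 = 12
sR = 60/13 = 60/13
mL = 1/2·sL + 0·sR = 6
mR = -1/2·sL + -1·sR = -138/13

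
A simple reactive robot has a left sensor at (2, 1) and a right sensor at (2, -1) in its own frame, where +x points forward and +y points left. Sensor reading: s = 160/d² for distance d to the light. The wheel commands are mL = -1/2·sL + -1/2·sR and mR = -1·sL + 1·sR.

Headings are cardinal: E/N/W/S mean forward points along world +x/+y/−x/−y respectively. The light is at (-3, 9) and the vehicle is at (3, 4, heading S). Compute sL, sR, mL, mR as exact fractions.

80/49 80/37 -3440/1813 960/1813

left sensor world pos  = (4, 2); dL² = 98
right sensor world pos = (2, 2); dR² = 74
sL = 160/98 = 80/49
sR = 160/74 = 80/37
mL = -1/2·sL + -1/2·sR = -3440/1813
mR = -1·sL + 1·sR = 960/1813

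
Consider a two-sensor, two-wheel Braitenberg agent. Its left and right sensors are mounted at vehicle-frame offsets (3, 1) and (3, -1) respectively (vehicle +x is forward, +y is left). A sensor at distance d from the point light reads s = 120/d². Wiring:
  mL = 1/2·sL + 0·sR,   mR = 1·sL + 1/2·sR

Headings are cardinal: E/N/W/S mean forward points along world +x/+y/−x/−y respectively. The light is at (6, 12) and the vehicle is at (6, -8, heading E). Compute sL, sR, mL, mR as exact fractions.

12/37 4/15 6/37 254/555

left sensor world pos  = (9, -7); dL² = 370
right sensor world pos = (9, -9); dR² = 450
sL = 120/370 = 12/37
sR = 120/450 = 4/15
mL = 1/2·sL + 0·sR = 6/37
mR = 1·sL + 1/2·sR = 254/555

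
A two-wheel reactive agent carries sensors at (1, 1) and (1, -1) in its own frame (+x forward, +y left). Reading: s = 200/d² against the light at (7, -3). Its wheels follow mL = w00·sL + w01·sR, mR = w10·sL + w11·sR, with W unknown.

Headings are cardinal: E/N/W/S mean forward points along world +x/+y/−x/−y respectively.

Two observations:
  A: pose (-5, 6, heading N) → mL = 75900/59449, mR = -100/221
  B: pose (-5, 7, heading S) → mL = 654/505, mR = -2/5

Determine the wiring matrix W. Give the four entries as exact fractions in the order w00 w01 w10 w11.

1/2 1 0 -1/2

obs A: pose=(-5,6,N) → sL=200/269, sR=200/221, mL=75900/59449, mR=-100/221
obs B: pose=(-5,7,S) → sL=100/101, sR=4/5, mL=654/505, mR=-2/5
sensor matrix S = [[200/269, 200/221], [100/101, 4/5]]; det S = -1808640/6004349
solve [mL_A; mL_B] = S·[w00; w01] and [mR_A; mR_B] = S·[w10; w11]:
  w00 = 1/2, w01 = 1, w10 = 0, w11 = -1/2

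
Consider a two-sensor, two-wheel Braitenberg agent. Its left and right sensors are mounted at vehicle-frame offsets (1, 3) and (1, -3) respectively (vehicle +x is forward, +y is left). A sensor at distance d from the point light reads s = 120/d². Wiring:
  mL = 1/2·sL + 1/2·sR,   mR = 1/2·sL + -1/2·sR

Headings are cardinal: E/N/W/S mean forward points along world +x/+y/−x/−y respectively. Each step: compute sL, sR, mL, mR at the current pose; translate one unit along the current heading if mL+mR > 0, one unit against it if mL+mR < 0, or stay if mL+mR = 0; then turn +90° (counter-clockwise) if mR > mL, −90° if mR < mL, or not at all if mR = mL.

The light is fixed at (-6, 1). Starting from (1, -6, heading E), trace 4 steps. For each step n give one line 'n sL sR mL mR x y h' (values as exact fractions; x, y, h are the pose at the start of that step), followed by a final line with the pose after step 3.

n=0: pose=(1,-6,E); sL=3/2, sR=30/41; mL=183/164, mR=63/164; mL+mR=3/2 → advance +1; mR−mL=-30/41 → turn -1·90°
n=1: pose=(2,-6,S); sL=24/37, sR=120/89; mL=3288/3293, mR=-1152/3293; mL+mR=24/37 → advance +1; mR−mL=-120/89 → turn -1·90°
n=2: pose=(2,-7,W); sL=12/17, sR=60/37; mL=732/629, mR=-288/629; mL+mR=12/17 → advance +1; mR−mL=-60/37 → turn -1·90°
n=3: pose=(1,-7,N); sL=24/13, sR=120/149; mL=2568/1937, mR=1008/1937; mL+mR=24/13 → advance +1; mR−mL=-120/149 → turn -1·90°

0 3/2 30/41 183/164 63/164 1 -6 E
1 24/37 120/89 3288/3293 -1152/3293 2 -6 S
2 12/17 60/37 732/629 -288/629 2 -7 W
3 24/13 120/149 2568/1937 1008/1937 1 -7 N
final 1 -6 E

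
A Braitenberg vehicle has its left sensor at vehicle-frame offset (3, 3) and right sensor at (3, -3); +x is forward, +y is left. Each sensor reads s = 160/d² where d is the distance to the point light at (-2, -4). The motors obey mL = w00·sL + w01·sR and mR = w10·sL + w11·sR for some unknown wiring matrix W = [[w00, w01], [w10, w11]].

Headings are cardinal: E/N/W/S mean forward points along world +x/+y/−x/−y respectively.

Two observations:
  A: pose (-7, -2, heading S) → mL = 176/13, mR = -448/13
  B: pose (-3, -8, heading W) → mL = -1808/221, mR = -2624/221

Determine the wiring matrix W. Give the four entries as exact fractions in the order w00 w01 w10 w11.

obs A: pose=(-7,-2,S) → sL=32, sR=32/13, mL=176/13, mR=-448/13
obs B: pose=(-3,-8,W) → sL=32/13, sR=160/17, mL=-1808/221, mR=-2624/221
sensor matrix S = [[32, 32/13], [32/13, 160/17]]; det S = 847872/2873
solve [mL_A; mL_B] = S·[w00; w01] and [mR_A; mR_B] = S·[w10; w11]:
  w00 = 1/2, w01 = -1, w10 = -1, w11 = -1

1/2 -1 -1 -1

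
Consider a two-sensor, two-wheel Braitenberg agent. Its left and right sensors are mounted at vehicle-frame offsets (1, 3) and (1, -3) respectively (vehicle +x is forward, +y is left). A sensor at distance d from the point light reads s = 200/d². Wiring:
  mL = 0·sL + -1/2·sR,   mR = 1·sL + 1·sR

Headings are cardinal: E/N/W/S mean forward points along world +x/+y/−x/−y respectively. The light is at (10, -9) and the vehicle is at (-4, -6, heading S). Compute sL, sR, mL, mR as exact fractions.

8/5 200/293 -100/293 3344/1465

left sensor world pos  = (-1, -7); dL² = 125
right sensor world pos = (-7, -7); dR² = 293
sL = 200/125 = 8/5
sR = 200/293 = 200/293
mL = 0·sL + -1/2·sR = -100/293
mR = 1·sL + 1·sR = 3344/1465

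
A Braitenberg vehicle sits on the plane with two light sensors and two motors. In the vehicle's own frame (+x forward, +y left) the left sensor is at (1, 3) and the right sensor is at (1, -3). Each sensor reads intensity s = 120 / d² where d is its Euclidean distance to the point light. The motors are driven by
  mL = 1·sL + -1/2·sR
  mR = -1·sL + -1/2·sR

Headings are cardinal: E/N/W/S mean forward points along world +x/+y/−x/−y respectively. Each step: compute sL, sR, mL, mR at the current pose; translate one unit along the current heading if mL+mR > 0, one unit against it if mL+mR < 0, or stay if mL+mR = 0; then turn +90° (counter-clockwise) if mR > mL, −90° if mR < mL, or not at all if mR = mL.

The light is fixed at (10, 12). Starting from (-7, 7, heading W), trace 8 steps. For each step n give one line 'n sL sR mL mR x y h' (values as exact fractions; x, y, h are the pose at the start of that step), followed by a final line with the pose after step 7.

n=0: pose=(-7,7,W); sL=30/97, sR=15/41; mL=1005/7954, mR=-3915/7954; mL+mR=-15/41 → advance -1; mR−mL=-60/97 → turn -1·90°
n=1: pose=(-6,7,N); sL=120/377, sR=24/37; mL=-84/13949, mR=-8964/13949; mL+mR=-24/37 → advance -1; mR−mL=-240/377 → turn -1·90°
n=2: pose=(-6,6,E); sL=20/39, sR=20/51; mL=70/221, mR=-470/663; mL+mR=-20/51 → advance -1; mR−mL=-40/39 → turn -1·90°
n=3: pose=(-7,6,S); sL=24/49, sR=120/449; mL=7836/22001, mR=-13716/22001; mL+mR=-120/449 → advance -1; mR−mL=-48/49 → turn -1·90°
n=4: pose=(-7,7,W); sL=30/97, sR=15/41; mL=1005/7954, mR=-3915/7954; mL+mR=-15/41 → advance -1; mR−mL=-60/97 → turn -1·90°
n=5: pose=(-6,7,N); sL=120/377, sR=24/37; mL=-84/13949, mR=-8964/13949; mL+mR=-24/37 → advance -1; mR−mL=-240/377 → turn -1·90°
n=6: pose=(-6,6,E); sL=20/39, sR=20/51; mL=70/221, mR=-470/663; mL+mR=-20/51 → advance -1; mR−mL=-40/39 → turn -1·90°
n=7: pose=(-7,6,S); sL=24/49, sR=120/449; mL=7836/22001, mR=-13716/22001; mL+mR=-120/449 → advance -1; mR−mL=-48/49 → turn -1·90°

0 30/97 15/41 1005/7954 -3915/7954 -7 7 W
1 120/377 24/37 -84/13949 -8964/13949 -6 7 N
2 20/39 20/51 70/221 -470/663 -6 6 E
3 24/49 120/449 7836/22001 -13716/22001 -7 6 S
4 30/97 15/41 1005/7954 -3915/7954 -7 7 W
5 120/377 24/37 -84/13949 -8964/13949 -6 7 N
6 20/39 20/51 70/221 -470/663 -6 6 E
7 24/49 120/449 7836/22001 -13716/22001 -7 6 S
final -7 7 W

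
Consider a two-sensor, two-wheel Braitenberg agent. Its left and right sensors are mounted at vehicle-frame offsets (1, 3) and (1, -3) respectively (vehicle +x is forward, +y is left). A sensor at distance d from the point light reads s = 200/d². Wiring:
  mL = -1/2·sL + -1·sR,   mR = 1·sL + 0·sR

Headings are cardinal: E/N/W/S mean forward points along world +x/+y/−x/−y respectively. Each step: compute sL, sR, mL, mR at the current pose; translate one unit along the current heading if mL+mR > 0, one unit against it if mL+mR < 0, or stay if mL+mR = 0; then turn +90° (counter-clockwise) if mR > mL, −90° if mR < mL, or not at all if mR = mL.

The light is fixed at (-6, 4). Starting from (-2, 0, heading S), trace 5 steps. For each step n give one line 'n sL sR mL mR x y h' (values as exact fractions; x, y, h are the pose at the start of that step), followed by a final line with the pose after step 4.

0 100/37 100/13 -4350/481 100/37 -2 0 S
1 8 200/61 -444/61 8 -2 1 E
2 25 50/17 -525/34 25 -1 1 N
3 200/41 200/17 -9900/697 200/41 -1 2 W
4 20/9 100/9 -110/9 20/9 0 2 S
final 0 3 E

n=0: pose=(-2,0,S); sL=100/37, sR=100/13; mL=-4350/481, mR=100/37; mL+mR=-3050/481 → advance -1; mR−mL=5650/481 → turn +1·90°
n=1: pose=(-2,1,E); sL=8, sR=200/61; mL=-444/61, mR=8; mL+mR=44/61 → advance +1; mR−mL=932/61 → turn +1·90°
n=2: pose=(-1,1,N); sL=25, sR=50/17; mL=-525/34, mR=25; mL+mR=325/34 → advance +1; mR−mL=1375/34 → turn +1·90°
n=3: pose=(-1,2,W); sL=200/41, sR=200/17; mL=-9900/697, mR=200/41; mL+mR=-6500/697 → advance -1; mR−mL=13300/697 → turn +1·90°
n=4: pose=(0,2,S); sL=20/9, sR=100/9; mL=-110/9, mR=20/9; mL+mR=-10 → advance -1; mR−mL=130/9 → turn +1·90°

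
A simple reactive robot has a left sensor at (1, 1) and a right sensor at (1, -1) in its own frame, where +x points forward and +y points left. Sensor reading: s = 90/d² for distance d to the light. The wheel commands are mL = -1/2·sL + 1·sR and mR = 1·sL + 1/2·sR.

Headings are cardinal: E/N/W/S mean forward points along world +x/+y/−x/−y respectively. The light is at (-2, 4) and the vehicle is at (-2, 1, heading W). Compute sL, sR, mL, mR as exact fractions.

90/17 18 261/17 243/17

left sensor world pos  = (-3, 0); dL² = 17
right sensor world pos = (-3, 2); dR² = 5
sL = 90/17 = 90/17
sR = 90/5 = 18
mL = -1/2·sL + 1·sR = 261/17
mR = 1·sL + 1/2·sR = 243/17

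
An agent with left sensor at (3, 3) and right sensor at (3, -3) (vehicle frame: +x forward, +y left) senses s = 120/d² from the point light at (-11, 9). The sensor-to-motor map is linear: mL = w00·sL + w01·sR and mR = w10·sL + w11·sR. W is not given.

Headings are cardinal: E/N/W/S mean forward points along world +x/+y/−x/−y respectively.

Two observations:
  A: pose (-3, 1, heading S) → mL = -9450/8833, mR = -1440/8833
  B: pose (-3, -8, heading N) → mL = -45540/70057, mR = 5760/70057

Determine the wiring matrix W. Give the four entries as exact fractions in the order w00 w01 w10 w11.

obs A: pose=(-3,1,S) → sL=60/121, sR=60/73, mL=-9450/8833, mR=-1440/8833
obs B: pose=(-3,-8,N) → sL=120/221, sR=120/317, mL=-45540/70057, mR=5760/70057
sensor matrix S = [[60/121, 60/73], [120/221, 120/317]]; det S = -160012800/618813481
solve [mL_A; mL_B] = S·[w00; w01] and [mR_A; mR_B] = S·[w10; w11]:
  w00 = -1/2, w01 = -1, w10 = 1/2, w11 = -1/2

-1/2 -1 1/2 -1/2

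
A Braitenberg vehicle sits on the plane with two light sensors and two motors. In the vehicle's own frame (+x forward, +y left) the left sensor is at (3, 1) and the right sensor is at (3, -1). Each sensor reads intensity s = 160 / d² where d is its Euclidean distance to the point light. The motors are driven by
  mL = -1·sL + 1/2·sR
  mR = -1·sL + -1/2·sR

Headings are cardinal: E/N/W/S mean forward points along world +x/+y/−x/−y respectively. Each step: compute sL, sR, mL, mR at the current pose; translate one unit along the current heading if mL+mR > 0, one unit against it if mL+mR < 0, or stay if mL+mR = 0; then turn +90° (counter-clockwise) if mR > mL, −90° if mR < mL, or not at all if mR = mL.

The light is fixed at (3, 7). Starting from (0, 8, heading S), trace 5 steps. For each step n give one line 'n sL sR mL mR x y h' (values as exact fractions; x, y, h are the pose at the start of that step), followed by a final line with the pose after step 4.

n=0: pose=(0,8,S); sL=20, sR=8; mL=-16, mR=-24; mL+mR=-40 → advance -1; mR−mL=-8 → turn -1·90°
n=1: pose=(0,9,W); sL=160/37, sR=32/9; mL=-848/333, mR=-2032/333; mL+mR=-320/37 → advance -1; mR−mL=-32/9 → turn -1·90°
n=2: pose=(1,9,N); sL=80/17, sR=80/13; mL=-360/221, mR=-1720/221; mL+mR=-160/17 → advance -1; mR−mL=-80/13 → turn -1·90°
n=3: pose=(1,8,E); sL=32, sR=160; mL=48, mR=-112; mL+mR=-64 → advance -1; mR−mL=-160 → turn -1·90°
n=4: pose=(0,8,S); sL=20, sR=8; mL=-16, mR=-24; mL+mR=-40 → advance -1; mR−mL=-8 → turn -1·90°

0 20 8 -16 -24 0 8 S
1 160/37 32/9 -848/333 -2032/333 0 9 W
2 80/17 80/13 -360/221 -1720/221 1 9 N
3 32 160 48 -112 1 8 E
4 20 8 -16 -24 0 8 S
final 0 9 W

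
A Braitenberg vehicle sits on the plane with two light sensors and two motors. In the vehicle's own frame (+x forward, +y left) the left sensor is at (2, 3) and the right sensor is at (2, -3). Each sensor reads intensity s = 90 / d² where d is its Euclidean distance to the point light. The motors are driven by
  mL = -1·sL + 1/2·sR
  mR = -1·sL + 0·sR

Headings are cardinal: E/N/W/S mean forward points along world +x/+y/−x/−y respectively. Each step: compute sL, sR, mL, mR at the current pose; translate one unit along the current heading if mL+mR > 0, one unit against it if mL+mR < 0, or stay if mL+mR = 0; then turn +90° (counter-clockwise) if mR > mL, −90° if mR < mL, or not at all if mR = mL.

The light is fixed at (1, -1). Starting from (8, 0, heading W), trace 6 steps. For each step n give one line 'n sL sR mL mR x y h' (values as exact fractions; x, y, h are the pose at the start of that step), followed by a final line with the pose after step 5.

0 90/29 90/41 -2385/1189 -90/29 8 0 W
1 45/17 9/13 -1017/442 -45/17 9 0 N
2 90/109 90/109 -45/109 -90/109 9 -1 E
3 45/52 9/2 18/13 -45/52 8 -1 S
4 90/41 90/29 -765/1189 -90/41 8 -2 W
5 45/13 45/61 -4905/1586 -45/13 9 -2 N
final 9 -3 E

n=0: pose=(8,0,W); sL=90/29, sR=90/41; mL=-2385/1189, mR=-90/29; mL+mR=-6075/1189 → advance -1; mR−mL=-45/41 → turn -1·90°
n=1: pose=(9,0,N); sL=45/17, sR=9/13; mL=-1017/442, mR=-45/17; mL+mR=-2187/442 → advance -1; mR−mL=-9/26 → turn -1·90°
n=2: pose=(9,-1,E); sL=90/109, sR=90/109; mL=-45/109, mR=-90/109; mL+mR=-135/109 → advance -1; mR−mL=-45/109 → turn -1·90°
n=3: pose=(8,-1,S); sL=45/52, sR=9/2; mL=18/13, mR=-45/52; mL+mR=27/52 → advance +1; mR−mL=-9/4 → turn -1·90°
n=4: pose=(8,-2,W); sL=90/41, sR=90/29; mL=-765/1189, mR=-90/41; mL+mR=-3375/1189 → advance -1; mR−mL=-45/29 → turn -1·90°
n=5: pose=(9,-2,N); sL=45/13, sR=45/61; mL=-4905/1586, mR=-45/13; mL+mR=-10395/1586 → advance -1; mR−mL=-45/122 → turn -1·90°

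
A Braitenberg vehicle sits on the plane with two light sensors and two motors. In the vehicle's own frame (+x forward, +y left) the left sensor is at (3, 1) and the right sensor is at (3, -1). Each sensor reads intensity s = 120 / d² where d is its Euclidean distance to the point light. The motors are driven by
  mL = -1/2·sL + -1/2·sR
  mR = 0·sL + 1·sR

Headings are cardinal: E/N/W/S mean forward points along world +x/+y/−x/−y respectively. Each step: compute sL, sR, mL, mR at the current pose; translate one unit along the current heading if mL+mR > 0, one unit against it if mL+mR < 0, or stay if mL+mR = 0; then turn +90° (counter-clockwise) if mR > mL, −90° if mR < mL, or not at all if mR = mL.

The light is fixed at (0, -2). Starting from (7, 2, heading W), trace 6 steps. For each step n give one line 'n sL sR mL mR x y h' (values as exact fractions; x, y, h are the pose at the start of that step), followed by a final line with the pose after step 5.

n=0: pose=(7,2,W); sL=24/5, sR=120/41; mL=-792/205, mR=120/41; mL+mR=-192/205 → advance -1; mR−mL=1392/205 → turn +1·90°
n=1: pose=(8,2,S); sL=60/41, sR=12/5; mL=-396/205, mR=12/5; mL+mR=96/205 → advance +1; mR−mL=888/205 → turn +1·90°
n=2: pose=(8,1,E); sL=120/137, sR=24/25; mL=-3144/3425, mR=24/25; mL+mR=144/3425 → advance +1; mR−mL=6432/3425 → turn +1·90°
n=3: pose=(9,1,N); sL=6/5, sR=15/17; mL=-177/170, mR=15/17; mL+mR=-27/170 → advance -1; mR−mL=327/170 → turn +1·90°
n=4: pose=(9,0,W); sL=120/37, sR=8/3; mL=-328/111, mR=8/3; mL+mR=-32/111 → advance -1; mR−mL=208/37 → turn +1·90°
n=5: pose=(10,0,S); sL=60/61, sR=60/41; mL=-3060/2501, mR=60/41; mL+mR=600/2501 → advance +1; mR−mL=6720/2501 → turn +1·90°

0 24/5 120/41 -792/205 120/41 7 2 W
1 60/41 12/5 -396/205 12/5 8 2 S
2 120/137 24/25 -3144/3425 24/25 8 1 E
3 6/5 15/17 -177/170 15/17 9 1 N
4 120/37 8/3 -328/111 8/3 9 0 W
5 60/61 60/41 -3060/2501 60/41 10 0 S
final 10 -1 E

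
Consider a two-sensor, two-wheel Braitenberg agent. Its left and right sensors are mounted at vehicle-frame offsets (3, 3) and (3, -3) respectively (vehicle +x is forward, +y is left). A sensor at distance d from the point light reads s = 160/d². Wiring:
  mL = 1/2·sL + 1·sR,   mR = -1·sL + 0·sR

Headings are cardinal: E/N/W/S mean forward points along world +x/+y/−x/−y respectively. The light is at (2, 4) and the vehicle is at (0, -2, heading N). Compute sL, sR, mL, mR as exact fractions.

left sensor world pos  = (-3, 1); dL² = 34
right sensor world pos = (3, 1); dR² = 10
sL = 160/34 = 80/17
sR = 160/10 = 16
mL = 1/2·sL + 1·sR = 312/17
mR = -1·sL + 0·sR = -80/17

80/17 16 312/17 -80/17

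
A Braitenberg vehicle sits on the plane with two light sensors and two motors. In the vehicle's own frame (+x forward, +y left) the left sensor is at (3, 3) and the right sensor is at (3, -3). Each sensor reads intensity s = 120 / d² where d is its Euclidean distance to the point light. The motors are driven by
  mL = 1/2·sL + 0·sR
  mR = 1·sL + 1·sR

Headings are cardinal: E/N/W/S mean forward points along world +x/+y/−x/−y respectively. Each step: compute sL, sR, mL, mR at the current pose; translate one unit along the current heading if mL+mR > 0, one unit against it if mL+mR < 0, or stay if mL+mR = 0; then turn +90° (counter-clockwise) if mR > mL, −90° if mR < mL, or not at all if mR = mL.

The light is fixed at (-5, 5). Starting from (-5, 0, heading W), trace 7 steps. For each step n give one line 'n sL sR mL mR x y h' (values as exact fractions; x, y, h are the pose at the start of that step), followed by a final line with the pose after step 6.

n=0: pose=(-5,0,W); sL=120/73, sR=120/13; mL=60/73, mR=10320/949; mL+mR=11100/949 → advance +1; mR−mL=9540/949 → turn +1·90°
n=1: pose=(-6,0,S); sL=30/17, sR=3/2; mL=15/17, mR=111/34; mL+mR=141/34 → advance +1; mR−mL=81/34 → turn +1·90°
n=2: pose=(-6,-1,E); sL=120/13, sR=24/17; mL=60/13, mR=2352/221; mL+mR=3372/221 → advance +1; mR−mL=1332/221 → turn +1·90°
n=3: pose=(-5,-1,N); sL=20/3, sR=20/3; mL=10/3, mR=40/3; mL+mR=50/3 → advance +1; mR−mL=10 → turn +1·90°
n=4: pose=(-5,0,W); sL=120/73, sR=120/13; mL=60/73, mR=10320/949; mL+mR=11100/949 → advance +1; mR−mL=9540/949 → turn +1·90°
n=5: pose=(-6,0,S); sL=30/17, sR=3/2; mL=15/17, mR=111/34; mL+mR=141/34 → advance +1; mR−mL=81/34 → turn +1·90°
n=6: pose=(-6,-1,E); sL=120/13, sR=24/17; mL=60/13, mR=2352/221; mL+mR=3372/221 → advance +1; mR−mL=1332/221 → turn +1·90°

0 120/73 120/13 60/73 10320/949 -5 0 W
1 30/17 3/2 15/17 111/34 -6 0 S
2 120/13 24/17 60/13 2352/221 -6 -1 E
3 20/3 20/3 10/3 40/3 -5 -1 N
4 120/73 120/13 60/73 10320/949 -5 0 W
5 30/17 3/2 15/17 111/34 -6 0 S
6 120/13 24/17 60/13 2352/221 -6 -1 E
final -5 -1 N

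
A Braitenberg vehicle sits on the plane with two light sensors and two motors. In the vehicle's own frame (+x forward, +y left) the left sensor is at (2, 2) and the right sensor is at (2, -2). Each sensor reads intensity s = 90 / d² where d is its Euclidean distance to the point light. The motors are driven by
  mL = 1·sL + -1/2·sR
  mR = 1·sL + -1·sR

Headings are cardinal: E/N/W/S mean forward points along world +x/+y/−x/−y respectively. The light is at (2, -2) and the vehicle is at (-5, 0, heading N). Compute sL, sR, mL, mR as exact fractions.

left sensor world pos  = (-7, 2); dL² = 97
right sensor world pos = (-3, 2); dR² = 41
sL = 90/97 = 90/97
sR = 90/41 = 90/41
mL = 1·sL + -1/2·sR = -675/3977
mR = 1·sL + -1·sR = -5040/3977

90/97 90/41 -675/3977 -5040/3977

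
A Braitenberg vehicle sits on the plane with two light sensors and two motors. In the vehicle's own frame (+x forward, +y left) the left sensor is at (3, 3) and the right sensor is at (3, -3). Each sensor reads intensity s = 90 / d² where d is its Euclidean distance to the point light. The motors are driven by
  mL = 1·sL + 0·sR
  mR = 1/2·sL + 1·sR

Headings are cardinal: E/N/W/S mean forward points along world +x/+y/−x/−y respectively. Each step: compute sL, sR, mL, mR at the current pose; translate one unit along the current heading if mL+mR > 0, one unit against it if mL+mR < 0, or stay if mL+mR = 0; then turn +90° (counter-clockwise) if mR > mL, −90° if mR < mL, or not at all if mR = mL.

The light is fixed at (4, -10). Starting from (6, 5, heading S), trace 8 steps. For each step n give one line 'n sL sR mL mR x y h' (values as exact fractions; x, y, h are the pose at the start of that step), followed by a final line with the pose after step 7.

0 90/169 18/29 90/169 4347/4901 6 5 S
1 45/157 45/73 45/157 17415/22922 6 4 E
2 90/289 18/65 90/289 8127/18785 7 4 N
3 5/8 5/18 5/8 85/144 7 5 W
4 18/65 90/349 18/65 8991/22685 6 5 N
5 9/17 45/181 9/17 3159/6154 6 6 W
6 18/73 90/377 18/73 9963/27521 5 6 N
7 9/20 45/202 9/20 1809/4040 5 7 W
final 4 7 N

n=0: pose=(6,5,S); sL=90/169, sR=18/29; mL=90/169, mR=4347/4901; mL+mR=6957/4901 → advance +1; mR−mL=1737/4901 → turn +1·90°
n=1: pose=(6,4,E); sL=45/157, sR=45/73; mL=45/157, mR=17415/22922; mL+mR=23985/22922 → advance +1; mR−mL=10845/22922 → turn +1·90°
n=2: pose=(7,4,N); sL=90/289, sR=18/65; mL=90/289, mR=8127/18785; mL+mR=13977/18785 → advance +1; mR−mL=2277/18785 → turn +1·90°
n=3: pose=(7,5,W); sL=5/8, sR=5/18; mL=5/8, mR=85/144; mL+mR=175/144 → advance +1; mR−mL=-5/144 → turn -1·90°
n=4: pose=(6,5,N); sL=18/65, sR=90/349; mL=18/65, mR=8991/22685; mL+mR=15273/22685 → advance +1; mR−mL=2709/22685 → turn +1·90°
n=5: pose=(6,6,W); sL=9/17, sR=45/181; mL=9/17, mR=3159/6154; mL+mR=6417/6154 → advance +1; mR−mL=-99/6154 → turn -1·90°
n=6: pose=(5,6,N); sL=18/73, sR=90/377; mL=18/73, mR=9963/27521; mL+mR=16749/27521 → advance +1; mR−mL=3177/27521 → turn +1·90°
n=7: pose=(5,7,W); sL=9/20, sR=45/202; mL=9/20, mR=1809/4040; mL+mR=3627/4040 → advance +1; mR−mL=-9/4040 → turn -1·90°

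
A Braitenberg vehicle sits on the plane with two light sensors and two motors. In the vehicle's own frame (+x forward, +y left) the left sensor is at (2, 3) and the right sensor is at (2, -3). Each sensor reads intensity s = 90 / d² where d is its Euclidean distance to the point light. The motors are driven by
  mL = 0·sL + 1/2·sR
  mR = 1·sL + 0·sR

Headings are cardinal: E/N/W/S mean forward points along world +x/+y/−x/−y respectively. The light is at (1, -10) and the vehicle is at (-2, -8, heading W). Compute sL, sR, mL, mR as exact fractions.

left sensor world pos  = (-4, -11); dL² = 26
right sensor world pos = (-4, -5); dR² = 50
sL = 90/26 = 45/13
sR = 90/50 = 9/5
mL = 0·sL + 1/2·sR = 9/10
mR = 1·sL + 0·sR = 45/13

45/13 9/5 9/10 45/13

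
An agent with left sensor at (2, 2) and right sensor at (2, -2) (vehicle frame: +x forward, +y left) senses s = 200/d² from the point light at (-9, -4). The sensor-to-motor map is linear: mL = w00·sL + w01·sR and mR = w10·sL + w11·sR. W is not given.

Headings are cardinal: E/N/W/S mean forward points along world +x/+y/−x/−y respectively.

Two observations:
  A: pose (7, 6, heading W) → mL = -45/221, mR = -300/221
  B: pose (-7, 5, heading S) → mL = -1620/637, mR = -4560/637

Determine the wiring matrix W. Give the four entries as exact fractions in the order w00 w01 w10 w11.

1/2 -1 -1 -1

obs A: pose=(7,6,W) → sL=10/13, sR=10/17, mL=-45/221, mR=-300/221
obs B: pose=(-7,5,S) → sL=40/13, sR=200/49, mL=-1620/637, mR=-4560/637
sensor matrix S = [[10/13, 10/17], [40/13, 200/49]]; det S = 14400/10829
solve [mL_A; mL_B] = S·[w00; w01] and [mR_A; mR_B] = S·[w10; w11]:
  w00 = 1/2, w01 = -1, w10 = -1, w11 = -1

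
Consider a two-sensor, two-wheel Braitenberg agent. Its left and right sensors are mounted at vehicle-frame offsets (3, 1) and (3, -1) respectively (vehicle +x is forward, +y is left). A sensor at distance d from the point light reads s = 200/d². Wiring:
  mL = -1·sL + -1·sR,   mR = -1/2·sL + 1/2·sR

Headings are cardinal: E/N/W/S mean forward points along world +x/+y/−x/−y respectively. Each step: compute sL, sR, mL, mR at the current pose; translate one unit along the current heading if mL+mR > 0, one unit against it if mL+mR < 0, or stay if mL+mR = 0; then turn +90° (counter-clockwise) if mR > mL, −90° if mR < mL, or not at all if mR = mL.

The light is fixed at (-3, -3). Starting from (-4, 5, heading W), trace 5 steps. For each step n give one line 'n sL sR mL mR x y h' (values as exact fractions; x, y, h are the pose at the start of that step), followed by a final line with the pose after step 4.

0 40/13 200/97 -6480/1261 -640/1261 -4 5 W
1 100/13 100/13 -200/13 0 -3 5 S
2 200/109 200/73 -36400/7957 3600/7957 -3 6 E
3 50/37 25/18 -1825/666 25/1332 -4 6 N
4 40/13 200/97 -6480/1261 -640/1261 -4 5 W
final -3 5 S

n=0: pose=(-4,5,W); sL=40/13, sR=200/97; mL=-6480/1261, mR=-640/1261; mL+mR=-7120/1261 → advance -1; mR−mL=5840/1261 → turn +1·90°
n=1: pose=(-3,5,S); sL=100/13, sR=100/13; mL=-200/13, mR=0; mL+mR=-200/13 → advance -1; mR−mL=200/13 → turn +1·90°
n=2: pose=(-3,6,E); sL=200/109, sR=200/73; mL=-36400/7957, mR=3600/7957; mL+mR=-32800/7957 → advance -1; mR−mL=40000/7957 → turn +1·90°
n=3: pose=(-4,6,N); sL=50/37, sR=25/18; mL=-1825/666, mR=25/1332; mL+mR=-3625/1332 → advance -1; mR−mL=1225/444 → turn +1·90°
n=4: pose=(-4,5,W); sL=40/13, sR=200/97; mL=-6480/1261, mR=-640/1261; mL+mR=-7120/1261 → advance -1; mR−mL=5840/1261 → turn +1·90°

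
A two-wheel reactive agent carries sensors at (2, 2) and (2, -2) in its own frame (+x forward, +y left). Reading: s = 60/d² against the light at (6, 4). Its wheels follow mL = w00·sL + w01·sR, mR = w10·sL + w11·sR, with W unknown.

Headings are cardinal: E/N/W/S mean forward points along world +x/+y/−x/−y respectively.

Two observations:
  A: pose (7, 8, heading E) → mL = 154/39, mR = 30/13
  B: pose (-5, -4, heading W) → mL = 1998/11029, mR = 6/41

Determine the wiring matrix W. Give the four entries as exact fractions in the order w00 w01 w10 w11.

-1/2 1 0 1/2

obs A: pose=(7,8,E) → sL=4/3, sR=60/13, mL=154/39, mR=30/13
obs B: pose=(-5,-4,W) → sL=60/269, sR=12/41, mL=1998/11029, mR=6/41
sensor matrix S = [[4/3, 60/13], [60/269, 12/41]]; det S = -91648/143377
solve [mL_A; mL_B] = S·[w00; w01] and [mR_A; mR_B] = S·[w10; w11]:
  w00 = -1/2, w01 = 1, w10 = 0, w11 = 1/2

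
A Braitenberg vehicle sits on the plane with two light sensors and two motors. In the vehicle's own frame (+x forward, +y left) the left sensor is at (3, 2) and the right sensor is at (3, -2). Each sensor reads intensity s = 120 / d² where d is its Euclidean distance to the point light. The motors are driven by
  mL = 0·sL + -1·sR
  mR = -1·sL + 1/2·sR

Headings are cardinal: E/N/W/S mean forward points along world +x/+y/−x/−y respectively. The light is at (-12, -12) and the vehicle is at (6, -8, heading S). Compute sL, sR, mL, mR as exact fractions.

left sensor world pos  = (8, -11); dL² = 401
right sensor world pos = (4, -11); dR² = 257
sL = 120/401 = 120/401
sR = 120/257 = 120/257
mL = 0·sL + -1·sR = -120/257
mR = -1·sL + 1/2·sR = -6780/103057

120/401 120/257 -120/257 -6780/103057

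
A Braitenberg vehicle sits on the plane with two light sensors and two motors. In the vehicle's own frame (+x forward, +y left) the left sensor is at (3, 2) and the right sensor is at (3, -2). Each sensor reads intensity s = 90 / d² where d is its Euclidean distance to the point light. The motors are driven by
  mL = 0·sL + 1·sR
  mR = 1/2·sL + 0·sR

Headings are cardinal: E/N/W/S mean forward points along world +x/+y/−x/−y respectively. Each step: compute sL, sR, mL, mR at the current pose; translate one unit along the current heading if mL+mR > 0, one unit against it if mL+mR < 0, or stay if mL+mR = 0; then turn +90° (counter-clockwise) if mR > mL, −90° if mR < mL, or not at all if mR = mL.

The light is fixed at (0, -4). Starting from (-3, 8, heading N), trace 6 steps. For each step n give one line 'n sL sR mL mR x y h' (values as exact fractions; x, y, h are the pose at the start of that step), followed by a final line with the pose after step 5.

0 9/25 45/113 45/113 9/50 -3 8 N
1 2/5 90/121 90/121 1/5 -3 9 E
2 9/10 45/58 45/58 9/20 -2 9 S
3 18/25 90/221 90/221 9/25 -2 8 W
4 9/25 45/113 45/113 9/50 -3 8 N
5 2/5 90/121 90/121 1/5 -3 9 E
final -2 9 S

n=0: pose=(-3,8,N); sL=9/25, sR=45/113; mL=45/113, mR=9/50; mL+mR=3267/5650 → advance +1; mR−mL=-1233/5650 → turn -1·90°
n=1: pose=(-3,9,E); sL=2/5, sR=90/121; mL=90/121, mR=1/5; mL+mR=571/605 → advance +1; mR−mL=-329/605 → turn -1·90°
n=2: pose=(-2,9,S); sL=9/10, sR=45/58; mL=45/58, mR=9/20; mL+mR=711/580 → advance +1; mR−mL=-189/580 → turn -1·90°
n=3: pose=(-2,8,W); sL=18/25, sR=90/221; mL=90/221, mR=9/25; mL+mR=4239/5525 → advance +1; mR−mL=-261/5525 → turn -1·90°
n=4: pose=(-3,8,N); sL=9/25, sR=45/113; mL=45/113, mR=9/50; mL+mR=3267/5650 → advance +1; mR−mL=-1233/5650 → turn -1·90°
n=5: pose=(-3,9,E); sL=2/5, sR=90/121; mL=90/121, mR=1/5; mL+mR=571/605 → advance +1; mR−mL=-329/605 → turn -1·90°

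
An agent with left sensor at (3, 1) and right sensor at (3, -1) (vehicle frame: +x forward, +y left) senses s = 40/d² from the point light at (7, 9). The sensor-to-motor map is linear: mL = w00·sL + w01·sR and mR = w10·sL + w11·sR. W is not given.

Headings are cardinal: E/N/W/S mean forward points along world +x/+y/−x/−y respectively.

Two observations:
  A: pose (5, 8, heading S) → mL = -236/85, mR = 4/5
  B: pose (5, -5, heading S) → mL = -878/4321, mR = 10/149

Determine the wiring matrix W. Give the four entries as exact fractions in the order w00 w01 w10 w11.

-1/2 -1 0 1/2

obs A: pose=(5,8,S) → sL=40/17, sR=8/5, mL=-236/85, mR=4/5
obs B: pose=(5,-5,S) → sL=4/29, sR=20/149, mL=-878/4321, mR=10/149
sensor matrix S = [[40/17, 8/5], [4/29, 20/149]]; det S = 34944/367285
solve [mL_A; mL_B] = S·[w00; w01] and [mR_A; mR_B] = S·[w10; w11]:
  w00 = -1/2, w01 = -1, w10 = 0, w11 = 1/2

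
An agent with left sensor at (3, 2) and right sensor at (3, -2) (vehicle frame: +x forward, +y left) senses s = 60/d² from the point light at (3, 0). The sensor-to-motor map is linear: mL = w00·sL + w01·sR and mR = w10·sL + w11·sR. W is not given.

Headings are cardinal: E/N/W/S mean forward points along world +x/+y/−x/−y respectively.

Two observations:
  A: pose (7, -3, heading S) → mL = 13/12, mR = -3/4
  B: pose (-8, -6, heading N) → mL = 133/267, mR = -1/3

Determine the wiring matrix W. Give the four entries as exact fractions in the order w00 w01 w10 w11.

obs A: pose=(7,-3,S) → sL=5/6, sR=3/2, mL=13/12, mR=-3/4
obs B: pose=(-8,-6,N) → sL=30/89, sR=2/3, mL=133/267, mR=-1/3
sensor matrix S = [[5/6, 3/2], [30/89, 2/3]]; det S = 40/801
solve [mL_A; mL_B] = S·[w00; w01] and [mR_A; mR_B] = S·[w10; w11]:
  w00 = -1/2, w01 = 1, w10 = 0, w11 = -1/2

-1/2 1 0 -1/2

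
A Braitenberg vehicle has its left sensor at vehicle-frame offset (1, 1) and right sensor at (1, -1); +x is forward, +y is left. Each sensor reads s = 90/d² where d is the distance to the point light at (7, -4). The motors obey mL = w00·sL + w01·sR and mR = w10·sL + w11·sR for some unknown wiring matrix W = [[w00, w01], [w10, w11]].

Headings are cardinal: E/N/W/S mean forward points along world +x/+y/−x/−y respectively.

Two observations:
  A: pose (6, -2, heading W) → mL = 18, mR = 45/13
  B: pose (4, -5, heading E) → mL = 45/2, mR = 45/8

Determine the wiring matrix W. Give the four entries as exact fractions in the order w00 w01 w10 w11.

obs A: pose=(6,-2,W) → sL=18, sR=90/13, mL=18, mR=45/13
obs B: pose=(4,-5,E) → sL=45/2, sR=45/4, mL=45/2, mR=45/8
sensor matrix S = [[18, 90/13], [45/2, 45/4]]; det S = 1215/26
solve [mL_A; mL_B] = S·[w00; w01] and [mR_A; mR_B] = S·[w10; w11]:
  w00 = 1, w01 = 0, w10 = 0, w11 = 1/2

1 0 0 1/2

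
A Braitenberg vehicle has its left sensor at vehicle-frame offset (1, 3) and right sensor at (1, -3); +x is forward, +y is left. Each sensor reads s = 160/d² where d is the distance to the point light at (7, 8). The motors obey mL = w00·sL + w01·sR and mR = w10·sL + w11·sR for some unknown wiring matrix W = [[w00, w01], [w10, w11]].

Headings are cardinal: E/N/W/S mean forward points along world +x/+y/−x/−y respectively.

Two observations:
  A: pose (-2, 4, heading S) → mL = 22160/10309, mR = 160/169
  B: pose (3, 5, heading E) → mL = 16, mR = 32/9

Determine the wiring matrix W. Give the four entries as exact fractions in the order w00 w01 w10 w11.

obs A: pose=(-2,4,S) → sL=160/61, sR=160/169, mL=22160/10309, mR=160/169
obs B: pose=(3,5,E) → sL=160/9, sR=32/9, mL=16, mR=32/9
sensor matrix S = [[160/61, 160/169], [160/9, 32/9]]; det S = -696320/92781
solve [mL_A; mL_B] = S·[w00; w01] and [mR_A; mR_B] = S·[w10; w11]:
  w00 = 1, w01 = -1/2, w10 = 0, w11 = 1

1 -1/2 0 1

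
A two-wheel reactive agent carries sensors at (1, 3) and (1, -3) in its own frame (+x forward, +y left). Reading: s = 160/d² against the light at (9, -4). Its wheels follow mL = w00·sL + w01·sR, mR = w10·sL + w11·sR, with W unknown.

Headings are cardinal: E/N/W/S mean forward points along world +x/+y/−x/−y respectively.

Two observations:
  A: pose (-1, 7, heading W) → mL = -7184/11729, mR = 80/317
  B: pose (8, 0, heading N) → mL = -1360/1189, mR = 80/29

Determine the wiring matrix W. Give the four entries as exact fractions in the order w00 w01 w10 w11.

-1 1/2 0 1/2

obs A: pose=(-1,7,W) → sL=32/37, sR=160/317, mL=-7184/11729, mR=80/317
obs B: pose=(8,0,N) → sL=160/41, sR=160/29, mL=-1360/1189, mR=80/29
sensor matrix S = [[32/37, 160/317], [160/41, 160/29]]; det S = 39075840/13945781
solve [mL_A; mL_B] = S·[w00; w01] and [mR_A; mR_B] = S·[w10; w11]:
  w00 = -1, w01 = 1/2, w10 = 0, w11 = 1/2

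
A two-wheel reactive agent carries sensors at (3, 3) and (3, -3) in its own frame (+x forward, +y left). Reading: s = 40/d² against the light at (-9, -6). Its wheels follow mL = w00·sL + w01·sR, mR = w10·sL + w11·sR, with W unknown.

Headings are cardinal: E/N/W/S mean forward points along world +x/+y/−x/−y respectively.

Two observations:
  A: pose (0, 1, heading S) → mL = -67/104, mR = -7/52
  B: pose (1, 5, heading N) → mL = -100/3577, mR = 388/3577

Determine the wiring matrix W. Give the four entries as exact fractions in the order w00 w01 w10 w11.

obs A: pose=(0,1,S) → sL=1/4, sR=10/13, mL=-67/104, mR=-7/52
obs B: pose=(1,5,N) → sL=8/49, sR=8/73, mL=-100/3577, mR=388/3577
sensor matrix S = [[1/4, 10/13], [8/49, 8/73]]; det S = -4566/46501
solve [mL_A; mL_B] = S·[w00; w01] and [mR_A; mR_B] = S·[w10; w11]:
  w00 = 1/2, w01 = -1, w10 = 1, w11 = -1/2

1/2 -1 1 -1/2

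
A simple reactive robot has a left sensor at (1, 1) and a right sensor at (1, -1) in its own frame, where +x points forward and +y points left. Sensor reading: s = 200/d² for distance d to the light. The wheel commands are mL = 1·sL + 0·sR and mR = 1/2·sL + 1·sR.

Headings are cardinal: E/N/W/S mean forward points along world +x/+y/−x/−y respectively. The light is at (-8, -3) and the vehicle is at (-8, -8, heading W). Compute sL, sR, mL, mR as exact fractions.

left sensor world pos  = (-9, -9); dL² = 37
right sensor world pos = (-9, -7); dR² = 17
sL = 200/37 = 200/37
sR = 200/17 = 200/17
mL = 1·sL + 0·sR = 200/37
mR = 1/2·sL + 1·sR = 9100/629

200/37 200/17 200/37 9100/629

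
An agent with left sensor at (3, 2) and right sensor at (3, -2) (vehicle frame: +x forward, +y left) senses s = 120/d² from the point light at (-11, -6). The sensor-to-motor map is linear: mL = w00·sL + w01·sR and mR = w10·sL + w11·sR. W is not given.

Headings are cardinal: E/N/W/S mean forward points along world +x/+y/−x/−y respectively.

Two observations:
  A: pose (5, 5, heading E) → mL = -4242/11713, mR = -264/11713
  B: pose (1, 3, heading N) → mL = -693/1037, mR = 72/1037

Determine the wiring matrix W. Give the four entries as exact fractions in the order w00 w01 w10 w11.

-1 -1/2 1/2 -1/2

obs A: pose=(5,5,E) → sL=12/53, sR=60/221, mL=-4242/11713, mR=-264/11713
obs B: pose=(1,3,N) → sL=30/61, sR=6/17, mL=-693/1037, mR=72/1037
sensor matrix S = [[12/53, 60/221], [30/61, 6/17]]; det S = -38304/714493
solve [mL_A; mL_B] = S·[w00; w01] and [mR_A; mR_B] = S·[w10; w11]:
  w00 = -1, w01 = -1/2, w10 = 1/2, w11 = -1/2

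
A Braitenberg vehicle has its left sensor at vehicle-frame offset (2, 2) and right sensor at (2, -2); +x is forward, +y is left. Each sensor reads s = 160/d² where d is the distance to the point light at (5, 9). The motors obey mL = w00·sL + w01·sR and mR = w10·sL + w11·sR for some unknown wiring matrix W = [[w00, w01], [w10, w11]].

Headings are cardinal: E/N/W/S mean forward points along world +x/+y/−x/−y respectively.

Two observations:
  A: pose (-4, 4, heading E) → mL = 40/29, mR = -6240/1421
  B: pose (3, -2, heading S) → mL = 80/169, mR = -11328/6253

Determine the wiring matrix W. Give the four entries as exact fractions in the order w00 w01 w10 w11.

1/2 0 -1 -1

obs A: pose=(-4,4,E) → sL=80/29, sR=80/49, mL=40/29, mR=-6240/1421
obs B: pose=(3,-2,S) → sL=160/169, sR=32/37, mL=80/169, mR=-11328/6253
sensor matrix S = [[80/29, 80/49], [160/169, 32/37]]; det S = 7464960/8885513
solve [mL_A; mL_B] = S·[w00; w01] and [mR_A; mR_B] = S·[w10; w11]:
  w00 = 1/2, w01 = 0, w10 = -1, w11 = -1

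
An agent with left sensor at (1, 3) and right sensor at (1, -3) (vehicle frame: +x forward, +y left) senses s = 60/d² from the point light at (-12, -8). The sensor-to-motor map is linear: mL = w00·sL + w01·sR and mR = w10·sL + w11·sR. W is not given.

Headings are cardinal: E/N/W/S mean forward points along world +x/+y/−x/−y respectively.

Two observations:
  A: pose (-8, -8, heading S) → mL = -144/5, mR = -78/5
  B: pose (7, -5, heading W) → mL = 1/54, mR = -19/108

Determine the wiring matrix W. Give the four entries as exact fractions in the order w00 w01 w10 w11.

1 -1 -1/2 -1/2

obs A: pose=(-8,-8,S) → sL=6/5, sR=30, mL=-144/5, mR=-78/5
obs B: pose=(7,-5,W) → sL=5/27, sR=1/6, mL=1/54, mR=-19/108
sensor matrix S = [[6/5, 30], [5/27, 1/6]]; det S = -241/45
solve [mL_A; mL_B] = S·[w00; w01] and [mR_A; mR_B] = S·[w10; w11]:
  w00 = 1, w01 = -1, w10 = -1/2, w11 = -1/2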